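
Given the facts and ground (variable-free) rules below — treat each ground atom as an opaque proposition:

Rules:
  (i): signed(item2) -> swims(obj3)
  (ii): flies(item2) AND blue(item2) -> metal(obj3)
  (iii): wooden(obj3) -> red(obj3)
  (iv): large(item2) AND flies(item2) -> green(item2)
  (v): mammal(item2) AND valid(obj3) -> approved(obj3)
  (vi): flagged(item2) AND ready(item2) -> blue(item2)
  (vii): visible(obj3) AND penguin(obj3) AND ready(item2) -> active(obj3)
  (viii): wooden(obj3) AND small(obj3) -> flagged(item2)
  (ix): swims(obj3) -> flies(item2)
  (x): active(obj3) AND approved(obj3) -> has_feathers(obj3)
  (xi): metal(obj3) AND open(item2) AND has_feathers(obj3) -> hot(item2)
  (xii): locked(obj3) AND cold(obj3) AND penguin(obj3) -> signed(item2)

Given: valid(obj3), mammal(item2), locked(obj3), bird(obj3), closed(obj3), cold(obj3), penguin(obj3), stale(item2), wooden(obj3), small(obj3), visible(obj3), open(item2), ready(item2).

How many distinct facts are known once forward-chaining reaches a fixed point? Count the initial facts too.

24

Round 1 — (iii), (v), (vii), (viii), (xii), derive red(obj3), approved(obj3), active(obj3), flagged(item2), signed(item2).
Round 2 — (i), (vi), (x), derive swims(obj3), blue(item2), has_feathers(obj3).
Round 3 — (ix), derive flies(item2).
Round 4 — (ii), derive metal(obj3).
Round 5 — (xi), derive hot(item2).
Closure: {active(obj3), approved(obj3), bird(obj3), blue(item2), closed(obj3), cold(obj3), flagged(item2), flies(item2), has_feathers(obj3), hot(item2), locked(obj3), mammal(item2), metal(obj3), open(item2), penguin(obj3), ready(item2), red(obj3), signed(item2), small(obj3), stale(item2), swims(obj3), valid(obj3), visible(obj3), wooden(obj3)} — 24 facts.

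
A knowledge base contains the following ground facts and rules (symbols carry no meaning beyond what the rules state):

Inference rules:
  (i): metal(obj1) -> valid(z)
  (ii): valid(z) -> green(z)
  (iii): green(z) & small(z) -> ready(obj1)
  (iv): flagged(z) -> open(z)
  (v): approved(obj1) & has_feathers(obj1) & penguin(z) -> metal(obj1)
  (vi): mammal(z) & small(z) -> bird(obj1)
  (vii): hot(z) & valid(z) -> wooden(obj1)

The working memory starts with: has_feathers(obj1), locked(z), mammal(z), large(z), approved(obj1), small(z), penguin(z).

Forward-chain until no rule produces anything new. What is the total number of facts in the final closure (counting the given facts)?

12

[1] (v) [approved(obj1) & has_feathers(obj1) & penguin(z) -> metal(obj1)]; (vi) [mammal(z) & small(z) -> bird(obj1)]. ⇒ new: metal(obj1), bird(obj1).
[2] (i) [metal(obj1) -> valid(z)]. ⇒ new: valid(z).
[3] (ii) [valid(z) -> green(z)]. ⇒ new: green(z).
[4] (iii) [green(z) & small(z) -> ready(obj1)]. ⇒ new: ready(obj1).
Closure: {approved(obj1), bird(obj1), green(z), has_feathers(obj1), large(z), locked(z), mammal(z), metal(obj1), penguin(z), ready(obj1), small(z), valid(z)} — 12 facts.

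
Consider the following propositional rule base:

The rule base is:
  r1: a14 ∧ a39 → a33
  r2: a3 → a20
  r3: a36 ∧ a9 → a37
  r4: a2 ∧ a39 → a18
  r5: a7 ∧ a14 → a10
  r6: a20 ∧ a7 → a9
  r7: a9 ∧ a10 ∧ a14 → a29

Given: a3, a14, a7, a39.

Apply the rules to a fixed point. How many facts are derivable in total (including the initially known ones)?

Round 1: r1 [a14 ∧ a39 → a33]; r2 [a3 → a20]; r5 [a7 ∧ a14 → a10]. New: a33, a20, a10.
Round 2: r6 [a20 ∧ a7 → a9]. New: a9.
Round 3: r7 [a9 ∧ a10 ∧ a14 → a29]. New: a29.
Closure: {a10, a14, a20, a29, a3, a33, a39, a7, a9} — 9 facts.

9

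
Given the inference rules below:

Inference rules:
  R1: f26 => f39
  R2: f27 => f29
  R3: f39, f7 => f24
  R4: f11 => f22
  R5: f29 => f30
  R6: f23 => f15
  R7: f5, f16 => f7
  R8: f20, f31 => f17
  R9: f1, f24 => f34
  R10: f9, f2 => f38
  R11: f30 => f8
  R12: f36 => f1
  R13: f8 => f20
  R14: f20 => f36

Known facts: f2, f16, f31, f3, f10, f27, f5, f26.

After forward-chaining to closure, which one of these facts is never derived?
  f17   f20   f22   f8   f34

[1] R1 [f26 => f39]; R2 [f27 => f29]; R7 [f5, f16 => f7]. ⇒ new: f39, f29, f7.
[2] R3 [f39, f7 => f24]; R5 [f29 => f30]. ⇒ new: f24, f30.
[3] R11 [f30 => f8]. ⇒ new: f8.
[4] R13 [f8 => f20]. ⇒ new: f20.
[5] R8 [f20, f31 => f17]; R14 [f20 => f36]. ⇒ new: f17, f36.
[6] R12 [f36 => f1]. ⇒ new: f1.
[7] R9 [f1, f24 => f34]. ⇒ new: f34.
Derived: f20 (round 4), f8 (round 3), f34 (round 7), f17 (round 5). f22 never appears in any round.

f22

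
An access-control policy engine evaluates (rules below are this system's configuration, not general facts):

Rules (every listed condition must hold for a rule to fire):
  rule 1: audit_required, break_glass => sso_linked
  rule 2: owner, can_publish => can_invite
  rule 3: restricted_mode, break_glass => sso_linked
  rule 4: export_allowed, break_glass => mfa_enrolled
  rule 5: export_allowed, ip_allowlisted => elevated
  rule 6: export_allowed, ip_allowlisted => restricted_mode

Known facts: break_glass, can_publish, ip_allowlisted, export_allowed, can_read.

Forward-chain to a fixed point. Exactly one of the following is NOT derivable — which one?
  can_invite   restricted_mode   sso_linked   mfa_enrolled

Round 1: rule 4 [export_allowed, break_glass => mfa_enrolled]; rule 5 [export_allowed, ip_allowlisted => elevated]; rule 6 [export_allowed, ip_allowlisted => restricted_mode]. New: mfa_enrolled, elevated, restricted_mode.
Round 2: rule 3 [restricted_mode, break_glass => sso_linked]. New: sso_linked.
Derived: sso_linked (round 2), restricted_mode (round 1), mfa_enrolled (round 1). can_invite never appears in any round.

can_invite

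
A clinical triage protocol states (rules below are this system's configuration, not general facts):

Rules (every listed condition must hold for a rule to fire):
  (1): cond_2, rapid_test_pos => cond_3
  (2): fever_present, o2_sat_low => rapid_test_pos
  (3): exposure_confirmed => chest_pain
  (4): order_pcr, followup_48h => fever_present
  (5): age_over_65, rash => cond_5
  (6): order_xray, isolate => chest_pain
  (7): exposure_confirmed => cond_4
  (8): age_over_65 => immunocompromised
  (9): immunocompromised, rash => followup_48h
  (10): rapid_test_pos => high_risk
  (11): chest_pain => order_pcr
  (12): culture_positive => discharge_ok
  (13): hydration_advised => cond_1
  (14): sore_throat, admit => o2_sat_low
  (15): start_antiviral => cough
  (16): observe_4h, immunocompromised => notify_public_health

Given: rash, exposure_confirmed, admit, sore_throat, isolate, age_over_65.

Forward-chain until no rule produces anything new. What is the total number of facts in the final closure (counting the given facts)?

Round 1 fires (3), (5), (7), (8), (14), giving chest_pain, cond_5, cond_4, immunocompromised, o2_sat_low.
Round 2 fires (9), (11), giving followup_48h, order_pcr.
Round 3 fires (4), giving fever_present.
Round 4 fires (2), giving rapid_test_pos.
Round 5 fires (10), giving high_risk.
Closure: {admit, age_over_65, chest_pain, cond_4, cond_5, exposure_confirmed, fever_present, followup_48h, high_risk, immunocompromised, isolate, o2_sat_low, order_pcr, rapid_test_pos, rash, sore_throat} — 16 facts.

16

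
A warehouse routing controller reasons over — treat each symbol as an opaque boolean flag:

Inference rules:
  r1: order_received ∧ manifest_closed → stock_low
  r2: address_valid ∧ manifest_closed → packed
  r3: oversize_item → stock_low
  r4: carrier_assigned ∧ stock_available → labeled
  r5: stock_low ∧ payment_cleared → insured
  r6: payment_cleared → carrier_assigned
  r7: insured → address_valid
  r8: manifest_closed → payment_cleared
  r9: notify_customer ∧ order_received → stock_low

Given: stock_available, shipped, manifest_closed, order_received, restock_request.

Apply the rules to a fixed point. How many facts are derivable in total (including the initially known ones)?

12

Round 1 — r1, r8, derive stock_low, payment_cleared.
Round 2 — r5, r6, derive insured, carrier_assigned.
Round 3 — r4, r7, derive labeled, address_valid.
Round 4 — r2, derive packed.
Closure: {address_valid, carrier_assigned, insured, labeled, manifest_closed, order_received, packed, payment_cleared, restock_request, shipped, stock_available, stock_low} — 12 facts.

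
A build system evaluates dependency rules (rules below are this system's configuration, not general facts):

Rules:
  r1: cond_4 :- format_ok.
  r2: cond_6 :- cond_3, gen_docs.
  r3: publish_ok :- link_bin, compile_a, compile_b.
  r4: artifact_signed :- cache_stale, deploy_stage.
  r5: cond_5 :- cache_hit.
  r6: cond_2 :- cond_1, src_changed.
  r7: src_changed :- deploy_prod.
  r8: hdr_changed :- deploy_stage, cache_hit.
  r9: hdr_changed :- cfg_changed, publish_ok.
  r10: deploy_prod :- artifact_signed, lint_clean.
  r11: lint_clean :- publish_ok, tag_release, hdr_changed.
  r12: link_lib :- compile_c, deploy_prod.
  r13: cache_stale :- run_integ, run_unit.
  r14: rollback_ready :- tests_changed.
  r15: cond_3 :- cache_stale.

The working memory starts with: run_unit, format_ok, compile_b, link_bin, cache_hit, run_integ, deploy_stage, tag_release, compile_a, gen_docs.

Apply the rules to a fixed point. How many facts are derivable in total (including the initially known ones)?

Round 1 fires r1, r3, r5, r8, r13, giving cond_4, publish_ok, cond_5, hdr_changed, cache_stale.
Round 2 fires r4, r11, r15, giving artifact_signed, lint_clean, cond_3.
Round 3 fires r2, r10, giving cond_6, deploy_prod.
Round 4 fires r7, giving src_changed.
Closure: {artifact_signed, cache_hit, cache_stale, compile_a, compile_b, cond_3, cond_4, cond_5, cond_6, deploy_prod, deploy_stage, format_ok, gen_docs, hdr_changed, link_bin, lint_clean, publish_ok, run_integ, run_unit, src_changed, tag_release} — 21 facts.

21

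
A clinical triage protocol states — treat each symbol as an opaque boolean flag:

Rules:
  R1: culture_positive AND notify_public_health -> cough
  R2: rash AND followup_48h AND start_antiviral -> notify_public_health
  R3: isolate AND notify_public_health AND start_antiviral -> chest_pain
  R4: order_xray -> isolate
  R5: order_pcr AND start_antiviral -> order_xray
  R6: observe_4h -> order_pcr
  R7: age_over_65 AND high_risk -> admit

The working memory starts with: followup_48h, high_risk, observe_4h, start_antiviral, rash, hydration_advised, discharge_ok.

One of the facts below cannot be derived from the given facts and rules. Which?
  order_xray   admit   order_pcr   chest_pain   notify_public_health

admit

Round 1: R2 [rash AND followup_48h AND start_antiviral -> notify_public_health]; R6 [observe_4h -> order_pcr]. Adds notify_public_health, order_pcr.
Round 2: R5 [order_pcr AND start_antiviral -> order_xray]. Adds order_xray.
Round 3: R4 [order_xray -> isolate]. Adds isolate.
Round 4: R3 [isolate AND notify_public_health AND start_antiviral -> chest_pain]. Adds chest_pain.
Derived: chest_pain (round 4), order_xray (round 2), order_pcr (round 1), notify_public_health (round 1). admit never appears in any round.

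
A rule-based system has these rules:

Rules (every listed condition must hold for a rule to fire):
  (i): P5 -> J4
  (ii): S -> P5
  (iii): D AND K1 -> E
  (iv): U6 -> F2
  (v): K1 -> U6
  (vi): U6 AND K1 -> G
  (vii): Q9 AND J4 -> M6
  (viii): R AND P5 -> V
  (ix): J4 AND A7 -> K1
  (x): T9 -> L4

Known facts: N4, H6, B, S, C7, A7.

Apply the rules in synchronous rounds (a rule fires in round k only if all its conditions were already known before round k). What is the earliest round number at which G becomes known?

Round 1 — (ii), derive P5.
Round 2 — (i), derive J4.
Round 3 — (ix), derive K1.
Round 4 — (v), derive U6.
Round 5 — (iv), (vi), derive F2, G.
G first appears in round 5.

5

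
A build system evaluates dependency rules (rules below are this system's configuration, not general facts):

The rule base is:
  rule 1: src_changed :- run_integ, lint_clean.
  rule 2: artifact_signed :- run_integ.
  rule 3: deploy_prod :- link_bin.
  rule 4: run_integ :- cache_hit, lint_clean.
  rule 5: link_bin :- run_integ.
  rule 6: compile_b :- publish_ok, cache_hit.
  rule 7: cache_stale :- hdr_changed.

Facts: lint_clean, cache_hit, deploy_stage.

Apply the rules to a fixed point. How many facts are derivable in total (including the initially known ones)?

Round 1 — rule 4, derive run_integ.
Round 2 — rule 1, rule 2, rule 5, derive src_changed, artifact_signed, link_bin.
Round 3 — rule 3, derive deploy_prod.
Closure: {artifact_signed, cache_hit, deploy_prod, deploy_stage, link_bin, lint_clean, run_integ, src_changed} — 8 facts.

8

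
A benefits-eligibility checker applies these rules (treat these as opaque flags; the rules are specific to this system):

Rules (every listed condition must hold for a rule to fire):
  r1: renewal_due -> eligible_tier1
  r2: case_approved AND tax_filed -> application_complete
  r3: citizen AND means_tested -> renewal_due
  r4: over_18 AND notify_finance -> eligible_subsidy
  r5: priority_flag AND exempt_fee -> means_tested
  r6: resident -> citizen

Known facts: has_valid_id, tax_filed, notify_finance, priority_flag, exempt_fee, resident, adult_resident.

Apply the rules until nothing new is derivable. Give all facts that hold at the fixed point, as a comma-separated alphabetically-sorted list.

Round 1 fires r5, r6, giving means_tested, citizen.
Round 2 fires r3, giving renewal_due.
Round 3 fires r1, giving eligible_tier1.

adult_resident, citizen, eligible_tier1, exempt_fee, has_valid_id, means_tested, notify_finance, priority_flag, renewal_due, resident, tax_filed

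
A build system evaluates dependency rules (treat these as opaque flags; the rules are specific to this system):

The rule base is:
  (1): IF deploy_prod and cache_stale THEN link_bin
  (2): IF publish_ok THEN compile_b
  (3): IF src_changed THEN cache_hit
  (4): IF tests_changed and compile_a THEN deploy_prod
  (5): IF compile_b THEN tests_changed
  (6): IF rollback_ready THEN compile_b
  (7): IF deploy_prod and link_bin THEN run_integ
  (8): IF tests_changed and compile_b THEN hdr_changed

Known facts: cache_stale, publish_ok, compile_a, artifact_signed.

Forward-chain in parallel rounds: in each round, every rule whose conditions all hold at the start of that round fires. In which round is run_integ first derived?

5

Round 1: (2) [IF publish_ok THEN compile_b]. Adds compile_b.
Round 2: (5) [IF compile_b THEN tests_changed]. Adds tests_changed.
Round 3: (4) [IF tests_changed and compile_a THEN deploy_prod]; (8) [IF tests_changed and compile_b THEN hdr_changed]. Adds deploy_prod, hdr_changed.
Round 4: (1) [IF deploy_prod and cache_stale THEN link_bin]. Adds link_bin.
Round 5: (7) [IF deploy_prod and link_bin THEN run_integ]. Adds run_integ.
run_integ first appears in round 5.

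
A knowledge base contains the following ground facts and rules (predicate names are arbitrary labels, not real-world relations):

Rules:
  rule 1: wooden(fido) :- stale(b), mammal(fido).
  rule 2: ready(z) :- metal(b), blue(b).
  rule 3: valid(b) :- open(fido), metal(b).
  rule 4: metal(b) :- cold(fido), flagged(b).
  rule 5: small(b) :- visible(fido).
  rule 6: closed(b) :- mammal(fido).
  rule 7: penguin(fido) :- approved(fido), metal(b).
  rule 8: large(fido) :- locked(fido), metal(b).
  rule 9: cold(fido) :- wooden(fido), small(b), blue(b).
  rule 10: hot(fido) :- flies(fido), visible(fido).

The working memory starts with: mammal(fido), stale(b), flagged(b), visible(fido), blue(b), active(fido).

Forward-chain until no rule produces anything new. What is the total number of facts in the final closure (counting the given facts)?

Round 1 fires rule 1, rule 5, rule 6, giving wooden(fido), small(b), closed(b).
Round 2 fires rule 9, giving cold(fido).
Round 3 fires rule 4, giving metal(b).
Round 4 fires rule 2, giving ready(z).
Closure: {active(fido), blue(b), closed(b), cold(fido), flagged(b), mammal(fido), metal(b), ready(z), small(b), stale(b), visible(fido), wooden(fido)} — 12 facts.

12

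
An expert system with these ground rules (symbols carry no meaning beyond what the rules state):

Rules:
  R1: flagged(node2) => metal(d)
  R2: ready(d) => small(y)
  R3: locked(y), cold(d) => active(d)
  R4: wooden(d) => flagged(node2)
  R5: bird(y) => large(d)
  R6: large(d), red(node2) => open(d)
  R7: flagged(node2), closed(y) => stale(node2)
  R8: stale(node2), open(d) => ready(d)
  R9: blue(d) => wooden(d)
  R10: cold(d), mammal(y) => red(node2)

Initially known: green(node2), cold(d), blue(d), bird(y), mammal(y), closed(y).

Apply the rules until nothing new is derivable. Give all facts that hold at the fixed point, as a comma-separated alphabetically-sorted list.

[1] R5 [bird(y) => large(d)]; R9 [blue(d) => wooden(d)]; R10 [cold(d), mammal(y) => red(node2)]. ⇒ new: large(d), wooden(d), red(node2).
[2] R4 [wooden(d) => flagged(node2)]; R6 [large(d), red(node2) => open(d)]. ⇒ new: flagged(node2), open(d).
[3] R1 [flagged(node2) => metal(d)]; R7 [flagged(node2), closed(y) => stale(node2)]. ⇒ new: metal(d), stale(node2).
[4] R8 [stale(node2), open(d) => ready(d)]. ⇒ new: ready(d).
[5] R2 [ready(d) => small(y)]. ⇒ new: small(y).

bird(y), blue(d), closed(y), cold(d), flagged(node2), green(node2), large(d), mammal(y), metal(d), open(d), ready(d), red(node2), small(y), stale(node2), wooden(d)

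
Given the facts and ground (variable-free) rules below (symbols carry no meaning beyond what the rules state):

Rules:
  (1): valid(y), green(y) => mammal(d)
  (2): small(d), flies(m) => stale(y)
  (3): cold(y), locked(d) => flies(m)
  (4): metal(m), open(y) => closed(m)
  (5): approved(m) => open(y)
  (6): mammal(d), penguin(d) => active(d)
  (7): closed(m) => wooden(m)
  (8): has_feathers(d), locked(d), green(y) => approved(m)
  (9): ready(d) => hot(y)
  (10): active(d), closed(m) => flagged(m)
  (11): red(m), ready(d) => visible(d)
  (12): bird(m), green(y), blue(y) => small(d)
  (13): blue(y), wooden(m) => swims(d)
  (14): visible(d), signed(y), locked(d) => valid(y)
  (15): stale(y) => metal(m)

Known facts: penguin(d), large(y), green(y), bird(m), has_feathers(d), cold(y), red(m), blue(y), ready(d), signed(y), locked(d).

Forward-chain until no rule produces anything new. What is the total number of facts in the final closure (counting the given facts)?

26

Round 1 — (3), (8), (9), (11), (12), derive flies(m), approved(m), hot(y), visible(d), small(d).
Round 2 — (2), (5), (14), derive stale(y), open(y), valid(y).
Round 3 — (1), (15), derive mammal(d), metal(m).
Round 4 — (4), (6), derive closed(m), active(d).
Round 5 — (7), (10), derive wooden(m), flagged(m).
Round 6 — (13), derive swims(d).
Closure: {active(d), approved(m), bird(m), blue(y), closed(m), cold(y), flagged(m), flies(m), green(y), has_feathers(d), hot(y), large(y), locked(d), mammal(d), metal(m), open(y), penguin(d), ready(d), red(m), signed(y), small(d), stale(y), swims(d), valid(y), visible(d), wooden(m)} — 26 facts.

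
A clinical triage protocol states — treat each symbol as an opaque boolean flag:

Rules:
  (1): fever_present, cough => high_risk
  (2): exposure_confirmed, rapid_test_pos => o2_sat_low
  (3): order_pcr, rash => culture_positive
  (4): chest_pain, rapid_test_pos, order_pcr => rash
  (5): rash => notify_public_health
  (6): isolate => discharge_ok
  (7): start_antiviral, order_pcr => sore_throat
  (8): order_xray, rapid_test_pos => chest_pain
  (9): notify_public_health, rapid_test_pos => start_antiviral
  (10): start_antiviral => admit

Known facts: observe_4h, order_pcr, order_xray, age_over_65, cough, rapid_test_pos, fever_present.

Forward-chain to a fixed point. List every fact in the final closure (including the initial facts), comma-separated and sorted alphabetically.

admit, age_over_65, chest_pain, cough, culture_positive, fever_present, high_risk, notify_public_health, observe_4h, order_pcr, order_xray, rapid_test_pos, rash, sore_throat, start_antiviral

Round 1 fires (1), (8), giving high_risk, chest_pain.
Round 2 fires (4), giving rash.
Round 3 fires (3), (5), giving culture_positive, notify_public_health.
Round 4 fires (9), giving start_antiviral.
Round 5 fires (7), (10), giving sore_throat, admit.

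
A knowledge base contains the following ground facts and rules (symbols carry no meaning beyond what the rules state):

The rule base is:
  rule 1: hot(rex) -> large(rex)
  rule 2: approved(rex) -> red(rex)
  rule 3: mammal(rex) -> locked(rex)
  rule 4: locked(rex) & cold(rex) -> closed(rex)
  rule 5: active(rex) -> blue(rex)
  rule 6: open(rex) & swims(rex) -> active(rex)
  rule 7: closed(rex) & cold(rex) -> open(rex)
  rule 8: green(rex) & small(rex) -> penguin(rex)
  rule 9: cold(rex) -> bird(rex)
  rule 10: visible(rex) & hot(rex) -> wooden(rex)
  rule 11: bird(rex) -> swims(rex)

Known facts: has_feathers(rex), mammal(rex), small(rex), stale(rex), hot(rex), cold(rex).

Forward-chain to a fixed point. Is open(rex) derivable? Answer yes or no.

yes

Round 1: rule 1 [hot(rex) -> large(rex)]; rule 3 [mammal(rex) -> locked(rex)]; rule 9 [cold(rex) -> bird(rex)]. New: large(rex), locked(rex), bird(rex).
Round 2: rule 4 [locked(rex) & cold(rex) -> closed(rex)]; rule 11 [bird(rex) -> swims(rex)]. New: closed(rex), swims(rex).
Round 3: rule 7 [closed(rex) & cold(rex) -> open(rex)]. New: open(rex).
Round 4: rule 6 [open(rex) & swims(rex) -> active(rex)]. New: active(rex).
Round 5: rule 5 [active(rex) -> blue(rex)]. New: blue(rex).
open(rex) appears in round 3, so it is derivable.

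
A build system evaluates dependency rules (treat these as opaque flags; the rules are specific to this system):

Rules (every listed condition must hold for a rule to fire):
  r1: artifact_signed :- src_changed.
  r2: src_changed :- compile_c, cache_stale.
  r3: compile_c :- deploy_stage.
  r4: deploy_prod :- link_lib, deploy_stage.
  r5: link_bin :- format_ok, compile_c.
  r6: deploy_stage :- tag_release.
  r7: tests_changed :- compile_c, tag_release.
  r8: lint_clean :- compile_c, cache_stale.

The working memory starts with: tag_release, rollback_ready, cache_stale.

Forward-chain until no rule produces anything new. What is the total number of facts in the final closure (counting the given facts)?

Round 1: r6 [deploy_stage :- tag_release.]. New: deploy_stage.
Round 2: r3 [compile_c :- deploy_stage.]. New: compile_c.
Round 3: r2 [src_changed :- compile_c, cache_stale.]; r7 [tests_changed :- compile_c, tag_release.]; r8 [lint_clean :- compile_c, cache_stale.]. New: src_changed, tests_changed, lint_clean.
Round 4: r1 [artifact_signed :- src_changed.]. New: artifact_signed.
Closure: {artifact_signed, cache_stale, compile_c, deploy_stage, lint_clean, rollback_ready, src_changed, tag_release, tests_changed} — 9 facts.

9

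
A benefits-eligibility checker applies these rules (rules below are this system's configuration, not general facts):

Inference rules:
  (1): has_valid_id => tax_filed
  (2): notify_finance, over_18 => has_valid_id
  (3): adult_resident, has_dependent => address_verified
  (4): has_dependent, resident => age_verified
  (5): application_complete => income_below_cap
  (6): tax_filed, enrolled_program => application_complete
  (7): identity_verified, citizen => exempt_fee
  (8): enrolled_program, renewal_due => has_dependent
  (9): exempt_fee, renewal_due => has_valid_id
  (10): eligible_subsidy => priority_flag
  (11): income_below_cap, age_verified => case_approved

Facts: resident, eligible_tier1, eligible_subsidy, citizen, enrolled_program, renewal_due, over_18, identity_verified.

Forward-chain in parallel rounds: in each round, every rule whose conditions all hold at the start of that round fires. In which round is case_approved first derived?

Round 1: (7) [identity_verified, citizen => exempt_fee]; (8) [enrolled_program, renewal_due => has_dependent]; (10) [eligible_subsidy => priority_flag]. Adds exempt_fee, has_dependent, priority_flag.
Round 2: (4) [has_dependent, resident => age_verified]; (9) [exempt_fee, renewal_due => has_valid_id]. Adds age_verified, has_valid_id.
Round 3: (1) [has_valid_id => tax_filed]. Adds tax_filed.
Round 4: (6) [tax_filed, enrolled_program => application_complete]. Adds application_complete.
Round 5: (5) [application_complete => income_below_cap]. Adds income_below_cap.
Round 6: (11) [income_below_cap, age_verified => case_approved]. Adds case_approved.
case_approved first appears in round 6.

6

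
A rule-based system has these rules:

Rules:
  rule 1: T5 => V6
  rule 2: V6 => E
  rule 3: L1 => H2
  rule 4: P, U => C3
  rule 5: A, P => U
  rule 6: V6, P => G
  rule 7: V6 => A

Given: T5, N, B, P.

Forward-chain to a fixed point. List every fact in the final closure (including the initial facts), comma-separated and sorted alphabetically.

A, B, C3, E, G, N, P, T5, U, V6

Round 1 — rule 1, derive V6.
Round 2 — rule 2, rule 6, rule 7, derive E, G, A.
Round 3 — rule 5, derive U.
Round 4 — rule 4, derive C3.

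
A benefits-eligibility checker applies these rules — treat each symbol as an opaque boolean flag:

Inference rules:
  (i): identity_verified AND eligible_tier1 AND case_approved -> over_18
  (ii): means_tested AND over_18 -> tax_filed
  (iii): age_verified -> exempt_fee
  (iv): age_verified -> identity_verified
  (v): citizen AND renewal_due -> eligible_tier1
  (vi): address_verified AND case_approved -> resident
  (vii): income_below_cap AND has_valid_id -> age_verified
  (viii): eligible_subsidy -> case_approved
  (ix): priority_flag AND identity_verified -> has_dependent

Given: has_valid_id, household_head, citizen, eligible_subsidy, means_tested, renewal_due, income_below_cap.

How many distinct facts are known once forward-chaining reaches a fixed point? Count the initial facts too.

14

Round 1 — (v), (vii), (viii), derive eligible_tier1, age_verified, case_approved.
Round 2 — (iii), (iv), derive exempt_fee, identity_verified.
Round 3 — (i), derive over_18.
Round 4 — (ii), derive tax_filed.
Closure: {age_verified, case_approved, citizen, eligible_subsidy, eligible_tier1, exempt_fee, has_valid_id, household_head, identity_verified, income_below_cap, means_tested, over_18, renewal_due, tax_filed} — 14 facts.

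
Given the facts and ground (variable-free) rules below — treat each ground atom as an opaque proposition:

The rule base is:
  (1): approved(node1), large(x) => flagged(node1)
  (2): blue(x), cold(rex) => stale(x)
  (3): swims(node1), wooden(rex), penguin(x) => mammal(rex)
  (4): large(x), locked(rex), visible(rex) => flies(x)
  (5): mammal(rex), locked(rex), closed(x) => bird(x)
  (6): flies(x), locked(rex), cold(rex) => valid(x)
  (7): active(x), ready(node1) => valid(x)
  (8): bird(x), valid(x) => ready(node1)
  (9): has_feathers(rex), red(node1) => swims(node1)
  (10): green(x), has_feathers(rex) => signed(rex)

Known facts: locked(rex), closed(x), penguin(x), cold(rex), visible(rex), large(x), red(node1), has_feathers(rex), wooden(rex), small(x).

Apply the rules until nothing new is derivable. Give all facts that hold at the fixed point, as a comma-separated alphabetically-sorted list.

Round 1 — (4), (9), derive flies(x), swims(node1).
Round 2 — (3), (6), derive mammal(rex), valid(x).
Round 3 — (5), derive bird(x).
Round 4 — (8), derive ready(node1).

bird(x), closed(x), cold(rex), flies(x), has_feathers(rex), large(x), locked(rex), mammal(rex), penguin(x), ready(node1), red(node1), small(x), swims(node1), valid(x), visible(rex), wooden(rex)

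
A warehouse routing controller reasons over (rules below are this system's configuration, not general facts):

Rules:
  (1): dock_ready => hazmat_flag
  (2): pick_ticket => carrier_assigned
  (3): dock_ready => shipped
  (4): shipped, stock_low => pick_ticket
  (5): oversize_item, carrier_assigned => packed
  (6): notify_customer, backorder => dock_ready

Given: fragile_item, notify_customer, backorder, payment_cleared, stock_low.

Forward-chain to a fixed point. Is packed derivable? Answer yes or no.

Round 1 fires (6), giving dock_ready.
Round 2 fires (1), (3), giving hazmat_flag, shipped.
Round 3 fires (4), giving pick_ticket.
Round 4 fires (2), giving carrier_assigned.
Fixed point reached. packed is concluded only by (5); (5) needs oversize_item (never derived).

no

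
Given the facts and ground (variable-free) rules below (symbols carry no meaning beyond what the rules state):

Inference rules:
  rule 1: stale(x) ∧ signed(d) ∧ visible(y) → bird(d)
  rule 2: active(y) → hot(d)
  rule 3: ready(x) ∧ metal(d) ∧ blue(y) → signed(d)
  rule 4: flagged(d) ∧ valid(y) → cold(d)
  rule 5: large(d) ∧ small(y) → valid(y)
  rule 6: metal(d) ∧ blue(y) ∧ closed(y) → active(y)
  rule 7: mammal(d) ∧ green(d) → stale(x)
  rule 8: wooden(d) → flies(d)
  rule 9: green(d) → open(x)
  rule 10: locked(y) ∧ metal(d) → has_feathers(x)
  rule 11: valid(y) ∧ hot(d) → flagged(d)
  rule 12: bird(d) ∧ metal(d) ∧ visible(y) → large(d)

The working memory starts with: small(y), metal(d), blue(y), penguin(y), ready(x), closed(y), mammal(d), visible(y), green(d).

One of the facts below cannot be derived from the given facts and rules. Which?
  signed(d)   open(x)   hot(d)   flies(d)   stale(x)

Round 1: rule 3 [ready(x) ∧ metal(d) ∧ blue(y) → signed(d)]; rule 6 [metal(d) ∧ blue(y) ∧ closed(y) → active(y)]; rule 7 [mammal(d) ∧ green(d) → stale(x)]; rule 9 [green(d) → open(x)]. New: signed(d), active(y), stale(x), open(x).
Round 2: rule 1 [stale(x) ∧ signed(d) ∧ visible(y) → bird(d)]; rule 2 [active(y) → hot(d)]. New: bird(d), hot(d).
Round 3: rule 12 [bird(d) ∧ metal(d) ∧ visible(y) → large(d)]. New: large(d).
Round 4: rule 5 [large(d) ∧ small(y) → valid(y)]. New: valid(y).
Round 5: rule 11 [valid(y) ∧ hot(d) → flagged(d)]. New: flagged(d).
Round 6: rule 4 [flagged(d) ∧ valid(y) → cold(d)]. New: cold(d).
Derived: open(x) (round 1), signed(d) (round 1), hot(d) (round 2), stale(x) (round 1). flies(d) never appears in any round.

flies(d)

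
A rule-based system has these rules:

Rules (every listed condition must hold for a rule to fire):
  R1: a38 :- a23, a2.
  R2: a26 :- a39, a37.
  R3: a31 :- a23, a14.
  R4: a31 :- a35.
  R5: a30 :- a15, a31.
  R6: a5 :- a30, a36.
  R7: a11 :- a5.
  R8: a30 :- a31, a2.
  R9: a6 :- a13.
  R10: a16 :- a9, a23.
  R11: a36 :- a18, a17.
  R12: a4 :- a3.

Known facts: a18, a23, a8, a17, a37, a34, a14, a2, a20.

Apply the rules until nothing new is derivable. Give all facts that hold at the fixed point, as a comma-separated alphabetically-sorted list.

a11, a14, a17, a18, a2, a20, a23, a30, a31, a34, a36, a37, a38, a5, a8

[1] R1 [a38 :- a23, a2.]; R3 [a31 :- a23, a14.]; R11 [a36 :- a18, a17.]. ⇒ new: a38, a31, a36.
[2] R8 [a30 :- a31, a2.]. ⇒ new: a30.
[3] R6 [a5 :- a30, a36.]. ⇒ new: a5.
[4] R7 [a11 :- a5.]. ⇒ new: a11.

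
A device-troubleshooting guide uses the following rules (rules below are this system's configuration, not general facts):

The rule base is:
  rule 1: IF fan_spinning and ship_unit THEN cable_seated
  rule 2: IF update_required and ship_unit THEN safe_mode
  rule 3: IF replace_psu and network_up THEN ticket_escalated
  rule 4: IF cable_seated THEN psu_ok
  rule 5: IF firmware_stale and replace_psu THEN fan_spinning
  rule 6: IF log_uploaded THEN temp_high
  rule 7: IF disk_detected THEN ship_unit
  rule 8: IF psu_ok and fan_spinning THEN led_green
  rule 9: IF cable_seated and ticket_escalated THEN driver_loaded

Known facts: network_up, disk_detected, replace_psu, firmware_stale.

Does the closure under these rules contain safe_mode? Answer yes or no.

Round 1: rule 3 [IF replace_psu and network_up THEN ticket_escalated]; rule 5 [IF firmware_stale and replace_psu THEN fan_spinning]; rule 7 [IF disk_detected THEN ship_unit]. New: ticket_escalated, fan_spinning, ship_unit.
Round 2: rule 1 [IF fan_spinning and ship_unit THEN cable_seated]. New: cable_seated.
Round 3: rule 4 [IF cable_seated THEN psu_ok]; rule 9 [IF cable_seated and ticket_escalated THEN driver_loaded]. New: psu_ok, driver_loaded.
Round 4: rule 8 [IF psu_ok and fan_spinning THEN led_green]. New: led_green.
Fixed point reached. safe_mode is concluded only by rule 2; rule 2 needs update_required (never derived).

no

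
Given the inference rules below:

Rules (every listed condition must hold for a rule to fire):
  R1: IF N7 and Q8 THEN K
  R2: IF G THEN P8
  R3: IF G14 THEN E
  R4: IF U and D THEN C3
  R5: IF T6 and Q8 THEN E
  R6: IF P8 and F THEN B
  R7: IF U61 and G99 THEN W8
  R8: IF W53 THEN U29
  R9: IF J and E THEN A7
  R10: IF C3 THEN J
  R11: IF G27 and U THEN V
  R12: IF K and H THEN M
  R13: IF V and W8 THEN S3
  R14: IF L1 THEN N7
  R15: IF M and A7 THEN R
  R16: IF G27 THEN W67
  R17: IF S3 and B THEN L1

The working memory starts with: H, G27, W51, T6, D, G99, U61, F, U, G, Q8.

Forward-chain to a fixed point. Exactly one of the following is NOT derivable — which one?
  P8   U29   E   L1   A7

U29

Round 1: R2 [IF G THEN P8]; R4 [IF U and D THEN C3]; R5 [IF T6 and Q8 THEN E]; R7 [IF U61 and G99 THEN W8]; R11 [IF G27 and U THEN V]; R16 [IF G27 THEN W67]. New: P8, C3, E, W8, V, W67.
Round 2: R6 [IF P8 and F THEN B]; R10 [IF C3 THEN J]; R13 [IF V and W8 THEN S3]. New: B, J, S3.
Round 3: R9 [IF J and E THEN A7]; R17 [IF S3 and B THEN L1]. New: A7, L1.
Round 4: R14 [IF L1 THEN N7]. New: N7.
Round 5: R1 [IF N7 and Q8 THEN K]. New: K.
Round 6: R12 [IF K and H THEN M]. New: M.
Round 7: R15 [IF M and A7 THEN R]. New: R.
Derived: E (round 1), P8 (round 1), L1 (round 3), A7 (round 3). U29 never appears in any round.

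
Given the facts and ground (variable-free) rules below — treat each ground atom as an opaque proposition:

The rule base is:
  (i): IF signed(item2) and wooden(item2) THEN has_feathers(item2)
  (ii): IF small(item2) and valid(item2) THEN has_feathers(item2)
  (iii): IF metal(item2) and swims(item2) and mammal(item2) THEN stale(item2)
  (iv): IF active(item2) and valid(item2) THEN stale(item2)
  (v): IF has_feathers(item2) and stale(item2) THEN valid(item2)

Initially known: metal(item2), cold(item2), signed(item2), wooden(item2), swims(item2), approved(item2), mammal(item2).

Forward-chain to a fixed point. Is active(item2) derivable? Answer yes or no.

Round 1: (i) [IF signed(item2) and wooden(item2) THEN has_feathers(item2)]; (iii) [IF metal(item2) and swims(item2) and mammal(item2) THEN stale(item2)]. Adds has_feathers(item2), stale(item2).
Round 2: (v) [IF has_feathers(item2) and stale(item2) THEN valid(item2)]. Adds valid(item2).
Fixed point reached. No rule has active(item2) as a consequent, and it is not given.

no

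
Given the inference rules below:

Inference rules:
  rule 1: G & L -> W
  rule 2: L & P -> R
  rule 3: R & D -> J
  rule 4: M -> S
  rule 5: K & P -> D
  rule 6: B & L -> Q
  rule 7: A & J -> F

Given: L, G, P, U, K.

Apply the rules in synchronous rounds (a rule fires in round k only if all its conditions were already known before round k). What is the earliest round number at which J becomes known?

Round 1 — rule 1, rule 2, rule 5, derive W, R, D.
Round 2 — rule 3, derive J.
J first appears in round 2.

2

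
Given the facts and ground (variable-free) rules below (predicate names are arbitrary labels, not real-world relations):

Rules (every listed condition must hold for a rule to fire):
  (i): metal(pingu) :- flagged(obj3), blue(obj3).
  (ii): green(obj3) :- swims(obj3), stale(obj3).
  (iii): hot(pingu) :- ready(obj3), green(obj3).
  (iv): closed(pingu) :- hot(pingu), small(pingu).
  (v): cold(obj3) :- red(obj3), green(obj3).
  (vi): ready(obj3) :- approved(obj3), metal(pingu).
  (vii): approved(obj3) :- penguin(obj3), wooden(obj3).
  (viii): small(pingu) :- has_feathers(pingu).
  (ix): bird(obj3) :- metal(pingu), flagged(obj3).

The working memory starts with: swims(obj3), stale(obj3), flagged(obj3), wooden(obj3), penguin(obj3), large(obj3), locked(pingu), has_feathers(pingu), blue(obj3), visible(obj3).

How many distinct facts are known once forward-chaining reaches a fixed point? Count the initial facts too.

18

Round 1: (i) [metal(pingu) :- flagged(obj3), blue(obj3).]; (ii) [green(obj3) :- swims(obj3), stale(obj3).]; (vii) [approved(obj3) :- penguin(obj3), wooden(obj3).]; (viii) [small(pingu) :- has_feathers(pingu).]. Adds metal(pingu), green(obj3), approved(obj3), small(pingu).
Round 2: (vi) [ready(obj3) :- approved(obj3), metal(pingu).]; (ix) [bird(obj3) :- metal(pingu), flagged(obj3).]. Adds ready(obj3), bird(obj3).
Round 3: (iii) [hot(pingu) :- ready(obj3), green(obj3).]. Adds hot(pingu).
Round 4: (iv) [closed(pingu) :- hot(pingu), small(pingu).]. Adds closed(pingu).
Closure: {approved(obj3), bird(obj3), blue(obj3), closed(pingu), flagged(obj3), green(obj3), has_feathers(pingu), hot(pingu), large(obj3), locked(pingu), metal(pingu), penguin(obj3), ready(obj3), small(pingu), stale(obj3), swims(obj3), visible(obj3), wooden(obj3)} — 18 facts.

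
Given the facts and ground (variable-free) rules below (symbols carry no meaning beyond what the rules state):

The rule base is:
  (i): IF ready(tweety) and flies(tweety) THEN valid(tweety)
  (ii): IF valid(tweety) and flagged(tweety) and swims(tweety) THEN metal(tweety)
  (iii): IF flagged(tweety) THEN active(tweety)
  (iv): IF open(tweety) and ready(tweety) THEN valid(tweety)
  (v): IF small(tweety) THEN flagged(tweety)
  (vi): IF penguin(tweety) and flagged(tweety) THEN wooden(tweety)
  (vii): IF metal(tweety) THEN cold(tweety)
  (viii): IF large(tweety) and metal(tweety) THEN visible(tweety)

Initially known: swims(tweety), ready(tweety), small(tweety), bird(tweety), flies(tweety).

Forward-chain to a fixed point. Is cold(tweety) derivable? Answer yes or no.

yes

Round 1 fires (i), (v), giving valid(tweety), flagged(tweety).
Round 2 fires (ii), (iii), giving metal(tweety), active(tweety).
Round 3 fires (vii), giving cold(tweety).
cold(tweety) appears in round 3, so it is derivable.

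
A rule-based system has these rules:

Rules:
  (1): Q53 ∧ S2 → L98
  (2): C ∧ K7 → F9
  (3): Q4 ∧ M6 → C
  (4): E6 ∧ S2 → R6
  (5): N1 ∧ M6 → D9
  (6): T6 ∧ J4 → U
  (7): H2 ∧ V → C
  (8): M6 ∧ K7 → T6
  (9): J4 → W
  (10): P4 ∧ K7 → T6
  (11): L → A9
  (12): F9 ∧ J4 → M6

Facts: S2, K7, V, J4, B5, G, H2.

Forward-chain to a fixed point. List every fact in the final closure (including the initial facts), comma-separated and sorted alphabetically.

Round 1 — (7), (9), derive C, W.
Round 2 — (2), derive F9.
Round 3 — (12), derive M6.
Round 4 — (8), derive T6.
Round 5 — (6), derive U.

B5, C, F9, G, H2, J4, K7, M6, S2, T6, U, V, W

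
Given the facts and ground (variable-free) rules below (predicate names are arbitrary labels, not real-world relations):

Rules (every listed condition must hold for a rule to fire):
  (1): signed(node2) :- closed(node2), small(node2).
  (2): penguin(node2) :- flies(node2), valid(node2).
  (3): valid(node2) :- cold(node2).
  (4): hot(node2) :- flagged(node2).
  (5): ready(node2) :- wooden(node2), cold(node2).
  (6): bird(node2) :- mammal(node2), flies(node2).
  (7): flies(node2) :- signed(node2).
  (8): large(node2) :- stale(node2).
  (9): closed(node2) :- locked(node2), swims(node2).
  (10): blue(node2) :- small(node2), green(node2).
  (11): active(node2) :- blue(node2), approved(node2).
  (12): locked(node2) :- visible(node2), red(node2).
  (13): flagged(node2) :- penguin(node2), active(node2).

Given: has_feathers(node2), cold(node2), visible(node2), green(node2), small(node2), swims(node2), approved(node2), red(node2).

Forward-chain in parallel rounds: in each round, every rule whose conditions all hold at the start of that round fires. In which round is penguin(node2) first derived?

5

Round 1 fires (3), (10), (12), giving valid(node2), blue(node2), locked(node2).
Round 2 fires (9), (11), giving closed(node2), active(node2).
Round 3 fires (1), giving signed(node2).
Round 4 fires (7), giving flies(node2).
Round 5 fires (2), giving penguin(node2).
penguin(node2) first appears in round 5.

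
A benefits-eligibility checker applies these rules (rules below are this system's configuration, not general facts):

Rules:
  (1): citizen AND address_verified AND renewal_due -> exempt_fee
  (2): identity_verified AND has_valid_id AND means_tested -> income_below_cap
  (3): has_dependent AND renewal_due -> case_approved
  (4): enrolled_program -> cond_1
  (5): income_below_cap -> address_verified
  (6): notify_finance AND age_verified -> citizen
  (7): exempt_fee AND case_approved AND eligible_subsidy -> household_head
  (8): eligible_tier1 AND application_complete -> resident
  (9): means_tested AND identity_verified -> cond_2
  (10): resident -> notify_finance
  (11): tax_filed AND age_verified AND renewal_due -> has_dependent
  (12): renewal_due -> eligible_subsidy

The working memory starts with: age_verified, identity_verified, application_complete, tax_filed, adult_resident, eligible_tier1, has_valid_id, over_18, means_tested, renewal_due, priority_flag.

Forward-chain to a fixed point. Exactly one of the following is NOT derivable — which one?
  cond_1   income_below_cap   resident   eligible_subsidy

Round 1: (2) [identity_verified AND has_valid_id AND means_tested -> income_below_cap]; (8) [eligible_tier1 AND application_complete -> resident]; (9) [means_tested AND identity_verified -> cond_2]; (11) [tax_filed AND age_verified AND renewal_due -> has_dependent]; (12) [renewal_due -> eligible_subsidy]. New: income_below_cap, resident, cond_2, has_dependent, eligible_subsidy.
Round 2: (3) [has_dependent AND renewal_due -> case_approved]; (5) [income_below_cap -> address_verified]; (10) [resident -> notify_finance]. New: case_approved, address_verified, notify_finance.
Round 3: (6) [notify_finance AND age_verified -> citizen]. New: citizen.
Round 4: (1) [citizen AND address_verified AND renewal_due -> exempt_fee]. New: exempt_fee.
Round 5: (7) [exempt_fee AND case_approved AND eligible_subsidy -> household_head]. New: household_head.
Derived: resident (round 1), eligible_subsidy (round 1), income_below_cap (round 1). cond_1 never appears in any round.

cond_1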